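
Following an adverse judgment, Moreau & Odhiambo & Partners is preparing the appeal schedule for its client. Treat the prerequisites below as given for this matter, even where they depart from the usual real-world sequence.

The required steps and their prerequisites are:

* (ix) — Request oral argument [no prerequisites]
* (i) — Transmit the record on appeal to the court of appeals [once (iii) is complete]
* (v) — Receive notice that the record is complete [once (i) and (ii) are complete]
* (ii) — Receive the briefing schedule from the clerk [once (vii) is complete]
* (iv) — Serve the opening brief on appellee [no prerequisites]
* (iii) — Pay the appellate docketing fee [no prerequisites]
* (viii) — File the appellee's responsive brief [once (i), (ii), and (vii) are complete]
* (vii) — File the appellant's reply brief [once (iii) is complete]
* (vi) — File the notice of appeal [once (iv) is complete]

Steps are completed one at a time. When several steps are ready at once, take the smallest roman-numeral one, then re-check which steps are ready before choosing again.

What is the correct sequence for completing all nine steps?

(iii) (i) (iv) (vi) (vii) (ii) (v) (viii) (ix)

(iii), (iv) and (ix) have no prerequisites; (iii) has the earlier label, so (iii) is first.
(i) and (vii) now also ready, so the ready set is {(i), (iv), (vii), (ix)}; (i) has the earlier label → (i).
(iv), (vii) and (ix) are all available; (iv) has the earlier label → (iv).
(vi) now also ready, so the ready set is {(vi), (vii), (ix)}; (vi) has the earlier label → (vi).
Now (vii) and (ix) have their prerequisites met. (vii) has the earlier label, so (vii) next.
(ii) now also ready, so the ready set is {(ii), (ix)}; (ii) has the earlier label → (ii).
Now (v), (viii) and (ix) have their prerequisites met. (v) has the earlier label, so (v) next.
Ready: (viii) and (ix). (viii) has the earlier label → (viii).
Next only (ix) has its prerequisites met → (ix).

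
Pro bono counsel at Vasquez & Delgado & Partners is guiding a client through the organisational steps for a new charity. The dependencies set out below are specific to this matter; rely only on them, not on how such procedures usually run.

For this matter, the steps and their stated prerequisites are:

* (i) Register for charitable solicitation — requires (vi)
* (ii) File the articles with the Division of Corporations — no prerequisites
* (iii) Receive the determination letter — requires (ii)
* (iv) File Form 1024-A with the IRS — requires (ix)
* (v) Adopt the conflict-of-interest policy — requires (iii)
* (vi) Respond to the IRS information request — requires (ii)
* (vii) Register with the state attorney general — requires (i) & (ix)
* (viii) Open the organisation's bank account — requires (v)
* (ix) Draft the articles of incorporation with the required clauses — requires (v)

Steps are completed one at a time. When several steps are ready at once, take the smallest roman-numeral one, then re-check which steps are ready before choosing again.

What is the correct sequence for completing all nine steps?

(ii), (iii), (v), (vi), (i), (viii), (ix), (iv), (vii)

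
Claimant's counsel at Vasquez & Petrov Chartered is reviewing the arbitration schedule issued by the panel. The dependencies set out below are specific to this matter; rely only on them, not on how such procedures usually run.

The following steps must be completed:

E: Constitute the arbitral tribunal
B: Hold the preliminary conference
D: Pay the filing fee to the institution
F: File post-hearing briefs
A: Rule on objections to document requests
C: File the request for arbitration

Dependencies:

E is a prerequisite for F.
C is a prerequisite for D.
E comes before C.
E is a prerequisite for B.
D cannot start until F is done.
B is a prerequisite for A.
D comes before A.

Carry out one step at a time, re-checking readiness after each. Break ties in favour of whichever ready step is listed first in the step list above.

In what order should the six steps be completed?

E, B, F, C, D, A

Only E has no prerequisites, so it is first.
B, F and C are all available; B is listed earlier → B.
Ready: F and C. F is listed earlier → F.
C needed E, now all done → C.
That leaves D as the only ready step → D.
That leaves A as the only ready step → A.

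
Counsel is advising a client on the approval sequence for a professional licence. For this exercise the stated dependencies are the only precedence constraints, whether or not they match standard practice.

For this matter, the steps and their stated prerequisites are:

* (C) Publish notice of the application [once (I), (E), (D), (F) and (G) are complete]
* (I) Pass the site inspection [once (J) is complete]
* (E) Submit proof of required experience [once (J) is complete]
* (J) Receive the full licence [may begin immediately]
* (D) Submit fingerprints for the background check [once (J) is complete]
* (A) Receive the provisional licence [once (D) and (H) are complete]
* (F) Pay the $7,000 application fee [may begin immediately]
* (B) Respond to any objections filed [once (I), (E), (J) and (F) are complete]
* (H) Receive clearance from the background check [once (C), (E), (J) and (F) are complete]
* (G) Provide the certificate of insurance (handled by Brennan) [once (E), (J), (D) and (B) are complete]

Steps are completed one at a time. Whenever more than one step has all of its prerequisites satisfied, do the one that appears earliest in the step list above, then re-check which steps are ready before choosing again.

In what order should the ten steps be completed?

(J), (I), (E), (D), (F), (B), (G), (C), (H), (A)

(J) and (F) have no prerequisites; (J) is listed earlier, so (J) is first.
Now (I), (E), (D) and (F) have their prerequisites met. (I) is listed earlier, so (I) next.
(E), (D) and (F) are all available; (E) is listed earlier → (E).
Ready: (D) and (F). (D) is listed earlier → (D).
(F) is the only step now ready → (F).
That leaves (B) as the only ready step → (B).
(G) needed (E), (J), (D) and (B), now all done → (G).
Next only (C) has its prerequisites met → (C).
(H) needed (C), (E), (J) and (F), now all done → (H).
(A) needed (D) and (H), now all done → (A).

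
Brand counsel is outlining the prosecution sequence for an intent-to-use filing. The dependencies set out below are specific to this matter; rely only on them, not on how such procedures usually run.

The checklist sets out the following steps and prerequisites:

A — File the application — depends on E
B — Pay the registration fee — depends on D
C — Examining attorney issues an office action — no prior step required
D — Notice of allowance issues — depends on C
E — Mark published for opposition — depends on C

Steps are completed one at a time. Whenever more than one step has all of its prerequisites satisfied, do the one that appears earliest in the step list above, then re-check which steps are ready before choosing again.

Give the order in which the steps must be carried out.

Only C has no prerequisites, so it is first.
D and E are both available; D is listed earlier → D.
Ready: B and E. B is listed earlier → B.
E needed C, now all done → E.
A is the only step now ready → A.

C, D, B, E, A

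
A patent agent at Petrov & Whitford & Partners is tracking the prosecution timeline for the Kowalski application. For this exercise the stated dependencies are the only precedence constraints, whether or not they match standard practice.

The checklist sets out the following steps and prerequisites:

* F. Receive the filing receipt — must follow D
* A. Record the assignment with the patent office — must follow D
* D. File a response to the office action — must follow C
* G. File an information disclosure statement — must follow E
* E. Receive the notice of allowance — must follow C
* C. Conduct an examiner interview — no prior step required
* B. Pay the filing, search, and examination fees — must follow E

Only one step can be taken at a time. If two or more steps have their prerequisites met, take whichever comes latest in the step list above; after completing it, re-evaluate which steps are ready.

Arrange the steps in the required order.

C E B G D A F

C is the only step with nothing outstanding, so it goes first.
E and D are both available; E is listed later → E.
Now B, G and D have their prerequisites met. B is listed later, so B next.
Ready: G and D. G is listed later → G.
That leaves D as the only ready step → D.
Now A and F have their prerequisites met. A is listed later, so A next.
F is the only step now ready → F.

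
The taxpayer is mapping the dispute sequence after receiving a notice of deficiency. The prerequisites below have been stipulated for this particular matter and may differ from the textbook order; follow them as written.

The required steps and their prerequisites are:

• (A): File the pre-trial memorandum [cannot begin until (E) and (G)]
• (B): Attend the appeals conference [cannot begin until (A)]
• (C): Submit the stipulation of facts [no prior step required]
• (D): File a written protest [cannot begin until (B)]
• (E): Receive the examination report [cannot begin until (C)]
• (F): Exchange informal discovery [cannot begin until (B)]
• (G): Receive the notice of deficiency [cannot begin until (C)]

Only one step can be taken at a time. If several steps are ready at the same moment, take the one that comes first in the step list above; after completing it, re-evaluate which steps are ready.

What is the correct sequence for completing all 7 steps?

(C) has no prerequisites → (C) first.
Ready: (E) and (G). (E) is listed earlier → (E).
Next only (G) has its prerequisites met → (G).
(A) needed (E) and (G), now all done → (A).
That leaves (B) as the only ready step → (B).
(D) and (F) are both available; (D) is listed earlier → (D).
(F) is the only step now ready → (F).

(C), (E), (G), (A), (B), (D), (F)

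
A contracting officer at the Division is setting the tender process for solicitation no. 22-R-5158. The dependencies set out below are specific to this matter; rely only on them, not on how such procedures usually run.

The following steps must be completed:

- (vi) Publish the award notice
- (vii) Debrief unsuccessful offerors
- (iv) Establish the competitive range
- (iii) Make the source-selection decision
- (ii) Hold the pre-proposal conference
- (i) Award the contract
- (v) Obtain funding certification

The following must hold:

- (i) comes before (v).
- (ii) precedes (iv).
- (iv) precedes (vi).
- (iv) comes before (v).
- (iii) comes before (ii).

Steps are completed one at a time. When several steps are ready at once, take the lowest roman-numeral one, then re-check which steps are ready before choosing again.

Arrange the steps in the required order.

Nothing is required for (i), (iii) and (vii). (i) has the earlier label → (i) first.
Ready: (iii) and (vii). (iii) has the earlier label → (iii).
Ready: (ii) and (vii). (ii) has the earlier label → (ii).
Ready: (iv) and (vii). (iv) has the earlier label → (iv).
Now (v), (vi) and (vii) have their prerequisites met. (v) has the earlier label, so (v) next.
(vi) and (vii) are both available; (vi) has the earlier label → (vi).
Next only (vii) has its prerequisites met → (vii).

(i) → (iii) → (ii) → (iv) → (v) → (vi) → (vii)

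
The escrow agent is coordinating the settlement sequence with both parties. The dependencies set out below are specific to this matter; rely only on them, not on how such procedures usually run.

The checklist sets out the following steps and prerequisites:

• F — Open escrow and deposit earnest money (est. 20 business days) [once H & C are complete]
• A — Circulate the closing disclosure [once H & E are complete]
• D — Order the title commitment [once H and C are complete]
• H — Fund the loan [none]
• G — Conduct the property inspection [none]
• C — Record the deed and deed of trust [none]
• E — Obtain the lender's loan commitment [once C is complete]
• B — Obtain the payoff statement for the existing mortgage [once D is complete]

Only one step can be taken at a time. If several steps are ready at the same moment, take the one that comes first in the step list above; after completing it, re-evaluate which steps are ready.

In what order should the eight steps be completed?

H, G and C have no prerequisites; H is listed earlier, so H is first.
Now G and C have their prerequisites met. G is listed earlier, so G next.
That leaves C as the only ready step → C.
F, D and E are all available; F is listed earlier → F.
Now D and E have their prerequisites met. D is listed earlier, so D next.
B now also ready, so the ready set is {E, B}; E is listed earlier → E.
Ready: A and B. A is listed earlier → A.
B needed D, now all done → B.

H G C F D E A B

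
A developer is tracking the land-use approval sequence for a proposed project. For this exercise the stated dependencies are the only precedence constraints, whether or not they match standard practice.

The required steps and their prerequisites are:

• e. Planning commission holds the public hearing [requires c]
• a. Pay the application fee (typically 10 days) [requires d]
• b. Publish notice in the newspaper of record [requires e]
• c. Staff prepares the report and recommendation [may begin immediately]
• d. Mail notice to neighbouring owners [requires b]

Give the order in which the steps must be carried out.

c is the only step with nothing outstanding, so it goes first.
e needed c, now all done → e.
b needed e, now all done → b.
d is the only step now ready → d.
a is the only step now ready → a.

c, e, b, d, a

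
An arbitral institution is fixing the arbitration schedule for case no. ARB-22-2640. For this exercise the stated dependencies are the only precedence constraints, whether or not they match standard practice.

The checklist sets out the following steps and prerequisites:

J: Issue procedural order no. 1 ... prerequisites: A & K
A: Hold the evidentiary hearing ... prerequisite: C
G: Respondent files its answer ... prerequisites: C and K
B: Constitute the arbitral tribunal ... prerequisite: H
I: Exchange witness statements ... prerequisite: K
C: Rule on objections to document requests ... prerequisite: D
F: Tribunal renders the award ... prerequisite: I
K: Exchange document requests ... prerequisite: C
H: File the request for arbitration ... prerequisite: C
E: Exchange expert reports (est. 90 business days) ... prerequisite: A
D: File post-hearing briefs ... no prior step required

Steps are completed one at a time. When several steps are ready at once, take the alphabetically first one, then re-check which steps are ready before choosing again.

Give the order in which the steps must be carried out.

Only D has no prerequisites, so it is first.
C needed D, now all done → C.
Ready: A, H and K. A has the earlier label → A.
E now also ready, so the ready set is {E, H, K}; E has the earlier label → E.
Ready: H and K. H has the earlier label → H.
B now also ready, so the ready set is {B, K}; B has the earlier label → B.
That leaves K as the only ready step → K.
G, I and J are all available; G has the earlier label → G.
Ready: I and J. I has the earlier label → I.
Ready: F and J. F has the earlier label → F.
Next only J has its prerequisites met → J.

D → C → A → E → H → B → K → G → I → F → J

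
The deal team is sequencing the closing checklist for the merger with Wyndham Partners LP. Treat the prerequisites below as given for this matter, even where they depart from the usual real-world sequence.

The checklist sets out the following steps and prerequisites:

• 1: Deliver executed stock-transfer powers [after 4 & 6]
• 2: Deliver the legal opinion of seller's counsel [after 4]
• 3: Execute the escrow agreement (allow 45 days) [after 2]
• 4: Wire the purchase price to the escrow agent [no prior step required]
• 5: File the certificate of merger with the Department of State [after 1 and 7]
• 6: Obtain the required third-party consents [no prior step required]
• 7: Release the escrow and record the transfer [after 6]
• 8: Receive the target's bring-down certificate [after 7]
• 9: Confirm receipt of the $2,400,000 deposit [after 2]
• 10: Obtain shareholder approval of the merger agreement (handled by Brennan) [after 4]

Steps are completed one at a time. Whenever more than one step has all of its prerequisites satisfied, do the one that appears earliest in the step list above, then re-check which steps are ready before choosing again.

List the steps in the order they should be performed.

4 → 2 → 3 → 6 → 1 → 7 → 5 → 8 → 9 → 10

Nothing is required for 4 and 6. 4 is listed earlier → 4 first.
2 and 10 now also ready, so the ready set is {2, 6, 10}; 2 is listed earlier → 2.
3 and 9 now also ready, so the ready set is {3, 6, 9, 10}; 3 is listed earlier → 3.
6, 9 and 10 are all available; 6 is listed earlier → 6.
Ready: 1, 7, 9 and 10. 1 is listed earlier → 1.
7, 9 and 10 are all available; 7 is listed earlier → 7.
5 and 8 now also ready, so the ready set is {5, 8, 9, 10}; 5 is listed earlier → 5.
8, 9 and 10 are all available; 8 is listed earlier → 8.
Ready: 9 and 10. 9 is listed earlier → 9.
Next only 10 has its prerequisites met → 10.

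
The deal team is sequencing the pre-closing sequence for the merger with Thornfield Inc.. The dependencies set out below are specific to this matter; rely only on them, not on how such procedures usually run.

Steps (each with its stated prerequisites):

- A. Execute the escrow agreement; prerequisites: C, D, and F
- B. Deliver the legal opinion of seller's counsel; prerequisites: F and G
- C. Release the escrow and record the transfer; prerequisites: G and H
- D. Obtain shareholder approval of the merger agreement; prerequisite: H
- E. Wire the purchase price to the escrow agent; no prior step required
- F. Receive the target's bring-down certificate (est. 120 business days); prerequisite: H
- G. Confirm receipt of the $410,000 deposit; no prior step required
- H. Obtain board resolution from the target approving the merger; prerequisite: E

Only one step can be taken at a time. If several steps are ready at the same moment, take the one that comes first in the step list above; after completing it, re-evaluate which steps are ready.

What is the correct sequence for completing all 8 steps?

E, G, H, C, D, F, A, B

E and G have no prerequisites; E is listed earlier, so E is first.
H now also ready, so the ready set is {G, H}; G is listed earlier → G.
H is the only step now ready → H.
C, D and F are all available; C is listed earlier → C.
Ready: D and F. D is listed earlier → D.
F needed H, now all done → F.
Ready: A and B. A is listed earlier → A.
Next only B has its prerequisites met → B.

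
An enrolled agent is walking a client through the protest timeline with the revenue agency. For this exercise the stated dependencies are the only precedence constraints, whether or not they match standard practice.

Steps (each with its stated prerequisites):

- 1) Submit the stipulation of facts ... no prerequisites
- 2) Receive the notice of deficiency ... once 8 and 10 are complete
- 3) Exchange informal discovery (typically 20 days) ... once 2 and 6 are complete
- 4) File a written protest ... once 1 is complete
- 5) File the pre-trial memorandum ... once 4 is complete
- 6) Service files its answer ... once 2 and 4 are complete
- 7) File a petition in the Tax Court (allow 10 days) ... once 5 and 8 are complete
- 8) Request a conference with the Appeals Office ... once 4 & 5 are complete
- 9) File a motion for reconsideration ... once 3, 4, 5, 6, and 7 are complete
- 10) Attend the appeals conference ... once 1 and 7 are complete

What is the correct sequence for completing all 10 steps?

1 → 4 → 5 → 8 → 7 → 10 → 2 → 6 → 3 → 9

1 is the only step with nothing outstanding, so it goes first.
4 needed 1, now all done → 4.
5 is the only step now ready → 5.
Next only 8 has its prerequisites met → 8.
That leaves 7 as the only ready step → 7.
10 needed 1 and 7, now all done → 10.
Next only 2 has its prerequisites met → 2.
Next only 6 has its prerequisites met → 6.
3 is the only step now ready → 3.
9 needed 3, 4, 5, 6 and 7, now all done → 9.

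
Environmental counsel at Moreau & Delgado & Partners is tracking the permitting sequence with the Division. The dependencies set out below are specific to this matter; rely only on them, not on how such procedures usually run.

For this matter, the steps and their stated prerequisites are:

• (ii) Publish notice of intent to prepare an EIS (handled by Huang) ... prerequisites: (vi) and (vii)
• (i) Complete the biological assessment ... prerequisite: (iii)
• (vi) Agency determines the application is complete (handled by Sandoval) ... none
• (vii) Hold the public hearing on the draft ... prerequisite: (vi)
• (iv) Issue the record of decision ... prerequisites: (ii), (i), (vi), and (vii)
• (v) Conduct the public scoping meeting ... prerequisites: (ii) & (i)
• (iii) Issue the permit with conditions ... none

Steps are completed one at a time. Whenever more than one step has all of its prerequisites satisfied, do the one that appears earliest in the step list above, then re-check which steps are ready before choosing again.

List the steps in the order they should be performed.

Nothing is required for (vi) and (iii). (vi) is listed earlier → (vi) first.
(vii) and (iii) are both available; (vii) is listed earlier → (vii).
(ii) and (iii) are both available; (ii) is listed earlier → (ii).
That leaves (iii) as the only ready step → (iii).
Next only (i) has its prerequisites met → (i).
Now (iv) and (v) have their prerequisites met. (iv) is listed earlier, so (iv) next.
(v) needed (ii) and (i), now all done → (v).

(vi), (vii), (ii), (iii), (i), (iv), (v)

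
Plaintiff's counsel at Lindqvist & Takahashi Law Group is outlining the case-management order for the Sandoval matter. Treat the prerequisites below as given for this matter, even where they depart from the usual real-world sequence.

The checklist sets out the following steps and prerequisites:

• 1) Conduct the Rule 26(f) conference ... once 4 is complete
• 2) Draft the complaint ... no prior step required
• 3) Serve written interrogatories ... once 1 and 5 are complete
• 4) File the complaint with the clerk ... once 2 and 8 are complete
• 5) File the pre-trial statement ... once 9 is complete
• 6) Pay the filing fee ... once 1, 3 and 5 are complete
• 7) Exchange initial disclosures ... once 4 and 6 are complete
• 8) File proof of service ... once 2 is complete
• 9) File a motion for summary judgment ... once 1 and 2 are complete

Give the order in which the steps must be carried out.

2, 8, 4, 1, 9, 5, 3, 6, 7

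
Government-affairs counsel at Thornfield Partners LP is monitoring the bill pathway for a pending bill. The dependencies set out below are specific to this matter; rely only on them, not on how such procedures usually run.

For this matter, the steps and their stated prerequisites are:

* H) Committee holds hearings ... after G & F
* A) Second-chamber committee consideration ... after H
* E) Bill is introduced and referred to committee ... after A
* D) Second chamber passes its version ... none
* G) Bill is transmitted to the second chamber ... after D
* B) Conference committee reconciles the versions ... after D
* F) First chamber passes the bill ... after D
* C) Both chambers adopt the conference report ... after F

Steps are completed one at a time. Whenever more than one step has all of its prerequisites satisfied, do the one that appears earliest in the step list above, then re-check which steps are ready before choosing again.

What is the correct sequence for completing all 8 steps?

D G B F H A E C

Only D has no prerequisites, so it is first.
Ready: G, B and F. G is listed earlier → G.
Ready: B and F. B is listed earlier → B.
F is the only step now ready → F.
Ready: H and C. H is listed earlier → H.
A now also ready, so the ready set is {A, C}; A is listed earlier → A.
E now also ready, so the ready set is {E, C}; E is listed earlier → E.
That leaves C as the only ready step → C.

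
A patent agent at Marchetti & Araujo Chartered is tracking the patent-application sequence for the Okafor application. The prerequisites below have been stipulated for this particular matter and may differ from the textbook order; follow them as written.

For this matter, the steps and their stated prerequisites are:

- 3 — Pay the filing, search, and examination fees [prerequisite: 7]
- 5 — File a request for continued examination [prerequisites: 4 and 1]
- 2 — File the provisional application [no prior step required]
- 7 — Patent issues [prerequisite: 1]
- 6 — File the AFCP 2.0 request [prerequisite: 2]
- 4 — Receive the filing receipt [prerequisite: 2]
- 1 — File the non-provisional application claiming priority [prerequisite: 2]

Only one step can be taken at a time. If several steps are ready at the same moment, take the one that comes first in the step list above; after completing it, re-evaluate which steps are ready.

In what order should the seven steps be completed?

2, 6, 4, 1, 5, 7, 3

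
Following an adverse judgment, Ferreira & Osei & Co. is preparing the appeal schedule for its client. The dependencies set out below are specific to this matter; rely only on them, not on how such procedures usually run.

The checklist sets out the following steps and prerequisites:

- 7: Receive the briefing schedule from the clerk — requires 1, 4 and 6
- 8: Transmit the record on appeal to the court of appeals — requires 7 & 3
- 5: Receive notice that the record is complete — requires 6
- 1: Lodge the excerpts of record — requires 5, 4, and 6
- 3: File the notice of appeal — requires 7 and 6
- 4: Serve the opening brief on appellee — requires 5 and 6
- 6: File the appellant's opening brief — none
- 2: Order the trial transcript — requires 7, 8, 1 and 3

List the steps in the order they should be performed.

6 → 5 → 4 → 1 → 7 → 3 → 8 → 2

6 has no prerequisites → 6 first.
5 needed 6, now all done → 5.
4 needed 5 and 6, now all done → 4.
1 needed 5, 4 and 6, now all done → 1.
7 needed 1, 4 and 6, now all done → 7.
Next only 3 has its prerequisites met → 3.
8 needed 7 and 3, now all done → 8.
2 needed 7, 8, 1 and 3, now all done → 2.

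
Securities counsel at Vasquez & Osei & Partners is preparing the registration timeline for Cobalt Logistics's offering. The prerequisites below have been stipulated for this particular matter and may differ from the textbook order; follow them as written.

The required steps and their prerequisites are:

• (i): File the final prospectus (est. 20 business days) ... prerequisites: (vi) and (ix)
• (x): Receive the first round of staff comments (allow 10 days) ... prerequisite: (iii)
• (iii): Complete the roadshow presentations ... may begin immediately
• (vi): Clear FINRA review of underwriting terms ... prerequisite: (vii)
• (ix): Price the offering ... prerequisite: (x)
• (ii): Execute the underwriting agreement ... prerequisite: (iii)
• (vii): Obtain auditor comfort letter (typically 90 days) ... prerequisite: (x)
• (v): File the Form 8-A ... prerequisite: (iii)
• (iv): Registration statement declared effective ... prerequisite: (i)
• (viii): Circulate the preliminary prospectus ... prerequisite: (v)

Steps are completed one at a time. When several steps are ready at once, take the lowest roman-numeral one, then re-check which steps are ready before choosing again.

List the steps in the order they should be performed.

(iii) (ii) (v) (viii) (x) (vii) (vi) (ix) (i) (iv)

(iii) has no prerequisites → (iii) first.
Ready: (ii), (v) and (x). (ii) has the earlier label → (ii).
(v) and (x) are both available; (v) has the earlier label → (v).
(viii) now also ready, so the ready set is {(viii), (x)}; (viii) has the earlier label → (viii).
(x) is the only step now ready → (x).
(vii) and (ix) are both available; (vii) has the earlier label → (vii).
Ready: (vi) and (ix). (vi) has the earlier label → (vi).
(ix) is the only step now ready → (ix).
That leaves (i) as the only ready step → (i).
Next only (iv) has its prerequisites met → (iv).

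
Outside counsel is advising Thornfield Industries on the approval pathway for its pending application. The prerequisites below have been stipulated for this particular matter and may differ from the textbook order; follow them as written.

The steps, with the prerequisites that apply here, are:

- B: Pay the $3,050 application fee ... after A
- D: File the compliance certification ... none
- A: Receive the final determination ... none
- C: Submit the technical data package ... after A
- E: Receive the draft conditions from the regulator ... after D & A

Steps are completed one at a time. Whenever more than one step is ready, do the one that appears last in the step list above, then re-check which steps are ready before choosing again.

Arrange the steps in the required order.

A and D have no prerequisites; A is listed later, so A is first.
C and B now also ready, so the ready set is {C, D, B}; C is listed later → C.
D and B are both available; D is listed later → D.
Now E and B have their prerequisites met. E is listed later, so E next.
B needed A, now all done → B.

A → C → D → E → B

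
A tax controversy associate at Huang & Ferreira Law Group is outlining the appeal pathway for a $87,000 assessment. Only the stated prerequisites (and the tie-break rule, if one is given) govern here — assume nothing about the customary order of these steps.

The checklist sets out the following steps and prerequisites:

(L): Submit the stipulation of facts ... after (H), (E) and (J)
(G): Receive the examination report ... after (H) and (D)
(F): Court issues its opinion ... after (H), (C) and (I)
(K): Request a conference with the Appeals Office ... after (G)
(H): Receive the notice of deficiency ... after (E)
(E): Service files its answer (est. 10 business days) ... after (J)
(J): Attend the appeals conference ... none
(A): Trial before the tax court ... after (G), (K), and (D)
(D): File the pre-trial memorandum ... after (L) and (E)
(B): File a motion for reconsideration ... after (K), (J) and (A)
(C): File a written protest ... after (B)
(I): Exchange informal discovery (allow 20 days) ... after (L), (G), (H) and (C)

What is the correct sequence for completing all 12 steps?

(J), (E), (H), (L), (D), (G), (K), (A), (B), (C), (I), (F)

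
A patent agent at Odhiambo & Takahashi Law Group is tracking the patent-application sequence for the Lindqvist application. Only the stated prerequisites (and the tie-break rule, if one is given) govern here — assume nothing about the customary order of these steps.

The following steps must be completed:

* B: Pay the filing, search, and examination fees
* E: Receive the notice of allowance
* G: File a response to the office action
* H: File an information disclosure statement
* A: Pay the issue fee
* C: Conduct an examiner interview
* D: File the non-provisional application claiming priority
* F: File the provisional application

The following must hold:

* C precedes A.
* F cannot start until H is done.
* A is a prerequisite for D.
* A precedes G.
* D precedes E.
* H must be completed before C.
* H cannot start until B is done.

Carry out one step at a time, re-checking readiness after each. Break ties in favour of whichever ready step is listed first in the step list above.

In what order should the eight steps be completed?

B H C A G D E F

B has no prerequisites → B first.
H is the only step now ready → H.
C and F are both available; C is listed earlier → C.
A and F are both available; A is listed earlier → A.
Ready: G, D and F. G is listed earlier → G.
D and F are both available; D is listed earlier → D.
E now also ready, so the ready set is {E, F}; E is listed earlier → E.
F needed H, now all done → F.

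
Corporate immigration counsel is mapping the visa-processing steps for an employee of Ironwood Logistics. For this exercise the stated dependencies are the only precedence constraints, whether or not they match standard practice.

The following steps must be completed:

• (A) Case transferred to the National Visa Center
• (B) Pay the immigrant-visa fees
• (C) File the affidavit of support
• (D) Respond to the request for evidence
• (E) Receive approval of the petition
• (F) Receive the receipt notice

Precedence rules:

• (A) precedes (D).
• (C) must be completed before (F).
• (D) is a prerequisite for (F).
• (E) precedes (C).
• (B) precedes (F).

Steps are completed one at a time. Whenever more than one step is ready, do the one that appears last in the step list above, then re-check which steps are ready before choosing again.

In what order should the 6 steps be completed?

(E) (C) (B) (A) (D) (F)

(E), (B) and (A) have no prerequisites; (E) is listed later, so (E) is first.
(C) now also ready, so the ready set is {(C), (B), (A)}; (C) is listed later → (C).
Now (B) and (A) have their prerequisites met. (B) is listed later, so (B) next.
That leaves (A) as the only ready step → (A).
(D) needed (A), now all done → (D).
Next only (F) has its prerequisites met → (F).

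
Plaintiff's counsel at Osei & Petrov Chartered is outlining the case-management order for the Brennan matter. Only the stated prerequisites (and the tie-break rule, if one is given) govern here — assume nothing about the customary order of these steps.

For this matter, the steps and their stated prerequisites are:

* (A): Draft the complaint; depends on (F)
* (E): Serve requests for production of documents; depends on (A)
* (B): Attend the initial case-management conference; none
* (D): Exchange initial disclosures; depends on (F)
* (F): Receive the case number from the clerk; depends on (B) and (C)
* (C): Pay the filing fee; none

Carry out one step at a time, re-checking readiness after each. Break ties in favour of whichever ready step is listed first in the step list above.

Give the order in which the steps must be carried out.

(B) → (C) → (F) → (A) → (E) → (D)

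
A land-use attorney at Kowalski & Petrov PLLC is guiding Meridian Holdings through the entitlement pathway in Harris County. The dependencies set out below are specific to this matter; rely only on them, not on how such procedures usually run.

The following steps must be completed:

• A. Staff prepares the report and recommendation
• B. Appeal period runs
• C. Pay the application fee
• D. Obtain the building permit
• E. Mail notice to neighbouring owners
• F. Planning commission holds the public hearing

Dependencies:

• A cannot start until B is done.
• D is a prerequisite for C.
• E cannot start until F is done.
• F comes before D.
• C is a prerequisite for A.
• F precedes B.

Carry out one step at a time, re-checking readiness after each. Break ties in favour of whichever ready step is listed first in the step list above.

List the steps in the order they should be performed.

F has no prerequisites → F first.
Now B, D and E have their prerequisites met. B is listed earlier, so B next.
Ready: D and E. D is listed earlier → D.
Now C and E have their prerequisites met. C is listed earlier, so C next.
Now A and E have their prerequisites met. A is listed earlier, so A next.
That leaves E as the only ready step → E.

F → B → D → C → A → E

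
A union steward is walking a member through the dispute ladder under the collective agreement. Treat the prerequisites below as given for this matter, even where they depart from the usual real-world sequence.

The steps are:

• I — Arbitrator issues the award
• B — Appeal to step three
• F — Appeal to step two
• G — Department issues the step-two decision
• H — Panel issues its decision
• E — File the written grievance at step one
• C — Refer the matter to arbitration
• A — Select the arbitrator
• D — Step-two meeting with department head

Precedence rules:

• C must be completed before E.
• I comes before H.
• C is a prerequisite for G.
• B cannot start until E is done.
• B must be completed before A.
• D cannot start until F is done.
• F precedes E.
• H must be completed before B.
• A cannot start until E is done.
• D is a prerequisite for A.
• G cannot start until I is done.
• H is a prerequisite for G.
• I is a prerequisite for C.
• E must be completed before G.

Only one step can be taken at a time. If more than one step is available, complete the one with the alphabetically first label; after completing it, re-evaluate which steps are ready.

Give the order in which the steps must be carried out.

F and I have no prerequisites; F has the earlier label, so F is first.
D now also ready, so the ready set is {D, I}; D has the earlier label → D.
That leaves I as the only ready step → I.
Ready: C and H. C has the earlier label → C.
E and H are both available; E has the earlier label → E.
H is the only step now ready → H.
Ready: B and G. B has the earlier label → B.
A now also ready, so the ready set is {A, G}; A has the earlier label → A.
That leaves G as the only ready step → G.

F D I C E H B A G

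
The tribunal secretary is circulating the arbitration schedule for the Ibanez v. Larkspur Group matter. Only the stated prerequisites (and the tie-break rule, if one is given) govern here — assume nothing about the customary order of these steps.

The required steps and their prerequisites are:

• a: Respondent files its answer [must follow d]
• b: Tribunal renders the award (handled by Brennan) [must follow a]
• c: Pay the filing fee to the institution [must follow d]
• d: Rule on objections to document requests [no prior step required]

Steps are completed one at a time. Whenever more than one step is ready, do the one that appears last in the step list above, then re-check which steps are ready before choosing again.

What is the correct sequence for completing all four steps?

d is the only step with nothing outstanding, so it goes first.
c and a are both available; c is listed later → c.
a needed d, now all done → a.
b needed a, now all done → b.

d, c, a, b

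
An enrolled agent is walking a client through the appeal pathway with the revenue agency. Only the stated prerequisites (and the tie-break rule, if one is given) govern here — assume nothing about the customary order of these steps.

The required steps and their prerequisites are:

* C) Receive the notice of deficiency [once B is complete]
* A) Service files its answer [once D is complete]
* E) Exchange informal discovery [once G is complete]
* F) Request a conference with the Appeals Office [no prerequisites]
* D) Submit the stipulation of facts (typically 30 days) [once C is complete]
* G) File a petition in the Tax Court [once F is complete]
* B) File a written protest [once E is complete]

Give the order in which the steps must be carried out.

Only F has no prerequisites, so it is first.
G needed F, now all done → G.
E needed G, now all done → E.
B needed E, now all done → B.
C needed B, now all done → C.
D needed C, now all done → D.
A needed D, now all done → A.

F → G → E → B → C → D → A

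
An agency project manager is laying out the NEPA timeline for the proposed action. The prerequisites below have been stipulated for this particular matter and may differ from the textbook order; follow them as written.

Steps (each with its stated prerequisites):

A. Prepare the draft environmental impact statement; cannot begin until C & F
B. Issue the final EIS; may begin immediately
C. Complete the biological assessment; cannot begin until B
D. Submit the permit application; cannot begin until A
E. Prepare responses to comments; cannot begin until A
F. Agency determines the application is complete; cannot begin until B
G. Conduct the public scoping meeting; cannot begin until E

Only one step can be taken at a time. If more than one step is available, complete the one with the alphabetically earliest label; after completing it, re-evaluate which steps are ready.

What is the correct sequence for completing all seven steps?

B → C → F → A → D → E → G

B is the only step with nothing outstanding, so it goes first.
Now C and F have their prerequisites met. C has the earlier label, so C next.
That leaves F as the only ready step → F.
A is the only step now ready → A.
Now D and E have their prerequisites met. D has the earlier label, so D next.
E needed A, now all done → E.
Next only G has its prerequisites met → G.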